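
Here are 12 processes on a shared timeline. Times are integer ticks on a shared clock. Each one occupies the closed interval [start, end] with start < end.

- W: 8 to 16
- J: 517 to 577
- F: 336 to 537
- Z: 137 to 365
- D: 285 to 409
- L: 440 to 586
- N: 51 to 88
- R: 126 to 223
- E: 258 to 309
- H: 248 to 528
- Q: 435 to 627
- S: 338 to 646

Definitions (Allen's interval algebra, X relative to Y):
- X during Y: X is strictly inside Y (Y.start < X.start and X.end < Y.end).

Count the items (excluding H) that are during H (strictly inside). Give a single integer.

2

Target H = [248, 528].
D [285, 409] → during → counts.
E [258, 309] → during → counts.
F [336, 537] → overlapped-by → no.
J [517, 577] → overlapped-by → no.
L [440, 586] → overlapped-by → no.
N [51, 88] → before → no.
Q [435, 627] → overlapped-by → no.
R [126, 223] → before → no.
S [338, 646] → overlapped-by → no.
W [8, 16] → before → no.
Z [137, 365] → overlaps → no.
Total: 2.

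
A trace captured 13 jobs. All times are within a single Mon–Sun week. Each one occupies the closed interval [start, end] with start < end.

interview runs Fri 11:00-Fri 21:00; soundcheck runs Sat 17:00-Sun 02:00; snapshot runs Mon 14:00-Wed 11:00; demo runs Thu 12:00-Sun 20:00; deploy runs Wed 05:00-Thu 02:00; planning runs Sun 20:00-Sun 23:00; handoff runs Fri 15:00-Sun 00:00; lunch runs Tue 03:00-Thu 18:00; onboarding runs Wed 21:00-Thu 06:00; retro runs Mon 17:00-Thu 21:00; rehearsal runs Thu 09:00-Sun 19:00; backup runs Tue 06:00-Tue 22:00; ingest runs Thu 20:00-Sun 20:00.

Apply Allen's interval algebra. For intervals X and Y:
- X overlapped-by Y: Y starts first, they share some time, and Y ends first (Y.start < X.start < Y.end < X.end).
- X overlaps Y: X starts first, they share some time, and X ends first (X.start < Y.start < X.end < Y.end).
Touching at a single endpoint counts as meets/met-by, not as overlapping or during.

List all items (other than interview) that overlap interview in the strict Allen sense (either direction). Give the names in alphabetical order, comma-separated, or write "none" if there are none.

handoff

Target interview = [Fri 11:00, Fri 21:00].
backup [Tue 06:00, Tue 22:00] → before → no.
demo [Thu 12:00, Sun 20:00] → contains → no.
deploy [Wed 05:00, Thu 02:00] → before → no.
handoff [Fri 15:00, Sun 00:00] → overlapped-by → yes.
ingest [Thu 20:00, Sun 20:00] → contains → no.
lunch [Tue 03:00, Thu 18:00] → before → no.
onboarding [Wed 21:00, Thu 06:00] → before → no.
planning [Sun 20:00, Sun 23:00] → after → no.
rehearsal [Thu 09:00, Sun 19:00] → contains → no.
retro [Mon 17:00, Thu 21:00] → before → no.
snapshot [Mon 14:00, Wed 11:00] → before → no.
soundcheck [Sat 17:00, Sun 02:00] → after → no.
Result: handoff.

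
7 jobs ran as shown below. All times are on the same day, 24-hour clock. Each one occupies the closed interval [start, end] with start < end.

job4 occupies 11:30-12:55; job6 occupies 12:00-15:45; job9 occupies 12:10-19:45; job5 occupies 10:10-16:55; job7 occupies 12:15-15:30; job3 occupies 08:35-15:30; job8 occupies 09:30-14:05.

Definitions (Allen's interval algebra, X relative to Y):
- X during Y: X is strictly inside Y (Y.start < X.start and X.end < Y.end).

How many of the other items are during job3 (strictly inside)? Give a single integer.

2

Target job3 = [08:35, 15:30].
job4 [11:30, 12:55] → during → counts.
job5 [10:10, 16:55] → overlapped-by → no.
job6 [12:00, 15:45] → overlapped-by → no.
job7 [12:15, 15:30] → finishes → no.
job8 [09:30, 14:05] → during → counts.
job9 [12:10, 19:45] → overlapped-by → no.
Total: 2.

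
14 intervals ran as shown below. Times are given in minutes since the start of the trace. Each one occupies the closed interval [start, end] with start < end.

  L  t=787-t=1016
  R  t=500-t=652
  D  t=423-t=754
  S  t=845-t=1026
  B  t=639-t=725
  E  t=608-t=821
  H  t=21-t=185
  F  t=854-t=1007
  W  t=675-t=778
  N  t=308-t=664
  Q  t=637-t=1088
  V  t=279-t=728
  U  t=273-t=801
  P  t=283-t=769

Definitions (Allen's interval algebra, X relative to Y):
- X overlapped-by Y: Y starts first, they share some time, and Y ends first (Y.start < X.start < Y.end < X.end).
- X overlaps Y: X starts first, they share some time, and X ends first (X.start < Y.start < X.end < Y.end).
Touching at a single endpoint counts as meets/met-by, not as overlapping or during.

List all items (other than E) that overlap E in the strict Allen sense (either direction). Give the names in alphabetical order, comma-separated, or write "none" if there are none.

Target E = [t=608, t=821].
B [t=639, t=725] → during → no.
D [t=423, t=754] → overlaps → yes.
F [t=854, t=1007] → after → no.
H [t=21, t=185] → before → no.
L [t=787, t=1016] → overlapped-by → yes.
N [t=308, t=664] → overlaps → yes.
P [t=283, t=769] → overlaps → yes.
Q [t=637, t=1088] → overlapped-by → yes.
R [t=500, t=652] → overlaps → yes.
S [t=845, t=1026] → after → no.
U [t=273, t=801] → overlaps → yes.
V [t=279, t=728] → overlaps → yes.
W [t=675, t=778] → during → no.
Result: D, L, N, P, Q, R, U, V.

D, L, N, P, Q, R, U, V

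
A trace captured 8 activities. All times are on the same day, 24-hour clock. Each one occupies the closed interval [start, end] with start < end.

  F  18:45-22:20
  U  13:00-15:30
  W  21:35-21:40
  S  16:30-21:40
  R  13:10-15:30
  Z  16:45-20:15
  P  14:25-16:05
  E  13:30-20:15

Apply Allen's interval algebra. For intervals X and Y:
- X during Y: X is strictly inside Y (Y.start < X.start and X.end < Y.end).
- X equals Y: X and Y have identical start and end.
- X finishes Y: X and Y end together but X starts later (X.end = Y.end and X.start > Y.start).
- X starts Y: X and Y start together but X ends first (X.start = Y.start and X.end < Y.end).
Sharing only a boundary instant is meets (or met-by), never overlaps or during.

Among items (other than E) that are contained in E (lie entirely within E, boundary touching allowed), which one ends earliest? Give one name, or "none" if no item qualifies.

P

Target E = [13:30, 20:15].
F [18:45, 22:20] → overlapped-by → excluded.
P [14:25, 16:05] → during → candidate.
R [13:10, 15:30] → overlaps → excluded.
S [16:30, 21:40] → overlapped-by → excluded.
U [13:00, 15:30] → overlaps → excluded.
W [21:35, 21:40] → after → excluded.
Z [16:45, 20:15] → finishes → candidate.
Among candidates, earliest end is 16:05 → P.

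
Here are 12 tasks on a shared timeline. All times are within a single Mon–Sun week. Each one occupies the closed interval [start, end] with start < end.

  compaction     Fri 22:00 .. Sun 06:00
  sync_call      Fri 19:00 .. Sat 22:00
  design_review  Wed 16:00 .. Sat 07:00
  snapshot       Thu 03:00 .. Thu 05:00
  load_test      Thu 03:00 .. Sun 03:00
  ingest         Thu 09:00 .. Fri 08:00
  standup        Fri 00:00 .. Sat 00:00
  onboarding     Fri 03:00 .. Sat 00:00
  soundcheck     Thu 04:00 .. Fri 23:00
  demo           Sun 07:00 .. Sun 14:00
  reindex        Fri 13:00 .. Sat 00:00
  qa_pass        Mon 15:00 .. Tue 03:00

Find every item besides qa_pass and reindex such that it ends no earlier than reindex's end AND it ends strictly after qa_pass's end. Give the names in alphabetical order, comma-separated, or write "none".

Conditions: its end is no earlier than reindex's end (X.end >= Sat 00:00) AND its end is strictly after qa_pass's end (X.end > Tue 03:00).
compaction: end Sun 06:00 >= Sat 00:00? ✓; end Sun 06:00 > Tue 03:00? ✓ → yes.
demo: end Sun 14:00 >= Sat 00:00? ✓; end Sun 14:00 > Tue 03:00? ✓ → yes.
design_review: end Sat 07:00 >= Sat 00:00? ✓; end Sat 07:00 > Tue 03:00? ✓ → yes.
ingest: end Fri 08:00 >= Sat 00:00? ✗; end Fri 08:00 > Tue 03:00? ✓ → no.
load_test: end Sun 03:00 >= Sat 00:00? ✓; end Sun 03:00 > Tue 03:00? ✓ → yes.
onboarding: end Sat 00:00 >= Sat 00:00? ✓; end Sat 00:00 > Tue 03:00? ✓ → yes.
snapshot: end Thu 05:00 >= Sat 00:00? ✗; end Thu 05:00 > Tue 03:00? ✓ → no.
soundcheck: end Fri 23:00 >= Sat 00:00? ✗; end Fri 23:00 > Tue 03:00? ✓ → no.
standup: end Sat 00:00 >= Sat 00:00? ✓; end Sat 00:00 > Tue 03:00? ✓ → yes.
sync_call: end Sat 22:00 >= Sat 00:00? ✓; end Sat 22:00 > Tue 03:00? ✓ → yes.
Result: compaction, demo, design_review, load_test, onboarding, standup, sync_call.

compaction, demo, design_review, load_test, onboarding, standup, sync_call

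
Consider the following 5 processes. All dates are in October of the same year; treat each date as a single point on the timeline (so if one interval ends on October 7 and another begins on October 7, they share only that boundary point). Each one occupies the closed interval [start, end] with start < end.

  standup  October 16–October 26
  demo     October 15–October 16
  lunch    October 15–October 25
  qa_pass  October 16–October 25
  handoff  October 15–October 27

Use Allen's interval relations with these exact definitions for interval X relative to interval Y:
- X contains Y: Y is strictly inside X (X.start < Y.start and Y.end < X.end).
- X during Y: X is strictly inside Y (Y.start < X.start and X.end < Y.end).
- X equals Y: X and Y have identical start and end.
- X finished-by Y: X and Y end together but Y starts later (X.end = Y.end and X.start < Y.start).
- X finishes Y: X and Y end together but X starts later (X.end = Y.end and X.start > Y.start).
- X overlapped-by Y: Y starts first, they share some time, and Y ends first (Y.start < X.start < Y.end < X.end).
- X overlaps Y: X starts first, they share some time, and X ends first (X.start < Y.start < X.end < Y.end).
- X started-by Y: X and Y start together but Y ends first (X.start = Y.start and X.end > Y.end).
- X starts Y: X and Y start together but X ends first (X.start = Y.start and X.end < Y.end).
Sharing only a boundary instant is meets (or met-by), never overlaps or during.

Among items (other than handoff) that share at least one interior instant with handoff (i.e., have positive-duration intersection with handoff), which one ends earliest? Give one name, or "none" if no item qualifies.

Target handoff = [October 15, October 27].
demo [October 15, October 16] → starts → candidate.
lunch [October 15, October 25] → starts → candidate.
qa_pass [October 16, October 25] → during → candidate.
standup [October 16, October 26] → during → candidate.
Among candidates, earliest end is October 16 → demo.

demo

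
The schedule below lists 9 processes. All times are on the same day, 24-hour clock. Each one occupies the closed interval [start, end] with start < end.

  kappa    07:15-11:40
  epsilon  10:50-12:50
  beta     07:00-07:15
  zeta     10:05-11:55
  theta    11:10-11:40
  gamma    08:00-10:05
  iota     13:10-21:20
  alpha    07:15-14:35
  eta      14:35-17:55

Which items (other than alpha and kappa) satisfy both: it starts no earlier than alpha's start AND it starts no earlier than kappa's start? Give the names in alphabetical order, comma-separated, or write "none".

Conditions: its start is no earlier than alpha's start (X.start >= 07:15) AND its start is no earlier than kappa's start (X.start >= 07:15).
beta: start 07:00 >= 07:15? ✗; start 07:00 >= 07:15? ✗ → no.
epsilon: start 10:50 >= 07:15? ✓; start 10:50 >= 07:15? ✓ → yes.
eta: start 14:35 >= 07:15? ✓; start 14:35 >= 07:15? ✓ → yes.
gamma: start 08:00 >= 07:15? ✓; start 08:00 >= 07:15? ✓ → yes.
iota: start 13:10 >= 07:15? ✓; start 13:10 >= 07:15? ✓ → yes.
theta: start 11:10 >= 07:15? ✓; start 11:10 >= 07:15? ✓ → yes.
zeta: start 10:05 >= 07:15? ✓; start 10:05 >= 07:15? ✓ → yes.
Result: epsilon, eta, gamma, iota, theta, zeta.

epsilon, eta, gamma, iota, theta, zeta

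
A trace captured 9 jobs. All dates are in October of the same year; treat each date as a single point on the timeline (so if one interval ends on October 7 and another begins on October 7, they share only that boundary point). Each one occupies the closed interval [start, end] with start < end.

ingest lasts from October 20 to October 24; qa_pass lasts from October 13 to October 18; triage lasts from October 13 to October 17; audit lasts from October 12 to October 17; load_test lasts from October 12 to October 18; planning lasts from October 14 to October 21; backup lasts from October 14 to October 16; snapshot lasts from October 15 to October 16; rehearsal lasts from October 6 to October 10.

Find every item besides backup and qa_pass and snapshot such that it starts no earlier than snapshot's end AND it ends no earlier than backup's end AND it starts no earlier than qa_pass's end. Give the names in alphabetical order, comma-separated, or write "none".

Conditions: its start is no earlier than snapshot's end (X.start >= October 16) AND its end is no earlier than backup's end (X.end >= October 16) AND its start is no earlier than qa_pass's end (X.start >= October 18).
audit: start October 12 >= October 16? ✗; end October 17 >= October 16? ✓; start October 12 >= October 18? ✗ → no.
ingest: start October 20 >= October 16? ✓; end October 24 >= October 16? ✓; start October 20 >= October 18? ✓ → yes.
load_test: start October 12 >= October 16? ✗; end October 18 >= October 16? ✓; start October 12 >= October 18? ✗ → no.
planning: start October 14 >= October 16? ✗; end October 21 >= October 16? ✓; start October 14 >= October 18? ✗ → no.
rehearsal: start October 6 >= October 16? ✗; end October 10 >= October 16? ✗; start October 6 >= October 18? ✗ → no.
triage: start October 13 >= October 16? ✗; end October 17 >= October 16? ✓; start October 13 >= October 18? ✗ → no.
Result: ingest.

ingest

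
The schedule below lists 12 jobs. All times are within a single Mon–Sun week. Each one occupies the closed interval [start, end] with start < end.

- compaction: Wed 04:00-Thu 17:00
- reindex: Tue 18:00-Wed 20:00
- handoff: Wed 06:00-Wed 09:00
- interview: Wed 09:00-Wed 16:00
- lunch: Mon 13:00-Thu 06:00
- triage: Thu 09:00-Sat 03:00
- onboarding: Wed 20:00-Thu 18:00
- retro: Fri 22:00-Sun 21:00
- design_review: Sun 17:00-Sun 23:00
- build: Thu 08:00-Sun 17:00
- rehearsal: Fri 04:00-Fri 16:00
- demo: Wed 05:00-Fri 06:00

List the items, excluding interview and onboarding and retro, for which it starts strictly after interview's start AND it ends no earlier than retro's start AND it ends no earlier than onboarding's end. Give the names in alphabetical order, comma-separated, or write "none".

build, design_review, triage

Conditions: its start is strictly after interview's start (X.start > Wed 09:00) AND its end is no earlier than retro's start (X.end >= Fri 22:00) AND its end is no earlier than onboarding's end (X.end >= Thu 18:00).
build: start Thu 08:00 > Wed 09:00? ✓; end Sun 17:00 >= Fri 22:00? ✓; end Sun 17:00 >= Thu 18:00? ✓ → yes.
compaction: start Wed 04:00 > Wed 09:00? ✗; end Thu 17:00 >= Fri 22:00? ✗; end Thu 17:00 >= Thu 18:00? ✗ → no.
demo: start Wed 05:00 > Wed 09:00? ✗; end Fri 06:00 >= Fri 22:00? ✗; end Fri 06:00 >= Thu 18:00? ✓ → no.
design_review: start Sun 17:00 > Wed 09:00? ✓; end Sun 23:00 >= Fri 22:00? ✓; end Sun 23:00 >= Thu 18:00? ✓ → yes.
handoff: start Wed 06:00 > Wed 09:00? ✗; end Wed 09:00 >= Fri 22:00? ✗; end Wed 09:00 >= Thu 18:00? ✗ → no.
lunch: start Mon 13:00 > Wed 09:00? ✗; end Thu 06:00 >= Fri 22:00? ✗; end Thu 06:00 >= Thu 18:00? ✗ → no.
rehearsal: start Fri 04:00 > Wed 09:00? ✓; end Fri 16:00 >= Fri 22:00? ✗; end Fri 16:00 >= Thu 18:00? ✓ → no.
reindex: start Tue 18:00 > Wed 09:00? ✗; end Wed 20:00 >= Fri 22:00? ✗; end Wed 20:00 >= Thu 18:00? ✗ → no.
triage: start Thu 09:00 > Wed 09:00? ✓; end Sat 03:00 >= Fri 22:00? ✓; end Sat 03:00 >= Thu 18:00? ✓ → yes.
Result: build, design_review, triage.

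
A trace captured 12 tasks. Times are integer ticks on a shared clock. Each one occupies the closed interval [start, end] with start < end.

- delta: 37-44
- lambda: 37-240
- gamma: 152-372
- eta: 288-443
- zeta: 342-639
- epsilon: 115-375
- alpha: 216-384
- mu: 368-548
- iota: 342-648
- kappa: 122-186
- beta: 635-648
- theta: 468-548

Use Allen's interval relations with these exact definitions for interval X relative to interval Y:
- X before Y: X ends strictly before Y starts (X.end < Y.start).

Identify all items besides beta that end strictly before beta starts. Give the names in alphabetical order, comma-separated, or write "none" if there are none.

alpha, delta, epsilon, eta, gamma, kappa, lambda, mu, theta

Target beta = [635, 648].
alpha [216, 384] → before → yes.
delta [37, 44] → before → yes.
epsilon [115, 375] → before → yes.
eta [288, 443] → before → yes.
gamma [152, 372] → before → yes.
iota [342, 648] → finished-by → no.
kappa [122, 186] → before → yes.
lambda [37, 240] → before → yes.
mu [368, 548] → before → yes.
theta [468, 548] → before → yes.
zeta [342, 639] → overlaps → no.
Result: alpha, delta, epsilon, eta, gamma, kappa, lambda, mu, theta.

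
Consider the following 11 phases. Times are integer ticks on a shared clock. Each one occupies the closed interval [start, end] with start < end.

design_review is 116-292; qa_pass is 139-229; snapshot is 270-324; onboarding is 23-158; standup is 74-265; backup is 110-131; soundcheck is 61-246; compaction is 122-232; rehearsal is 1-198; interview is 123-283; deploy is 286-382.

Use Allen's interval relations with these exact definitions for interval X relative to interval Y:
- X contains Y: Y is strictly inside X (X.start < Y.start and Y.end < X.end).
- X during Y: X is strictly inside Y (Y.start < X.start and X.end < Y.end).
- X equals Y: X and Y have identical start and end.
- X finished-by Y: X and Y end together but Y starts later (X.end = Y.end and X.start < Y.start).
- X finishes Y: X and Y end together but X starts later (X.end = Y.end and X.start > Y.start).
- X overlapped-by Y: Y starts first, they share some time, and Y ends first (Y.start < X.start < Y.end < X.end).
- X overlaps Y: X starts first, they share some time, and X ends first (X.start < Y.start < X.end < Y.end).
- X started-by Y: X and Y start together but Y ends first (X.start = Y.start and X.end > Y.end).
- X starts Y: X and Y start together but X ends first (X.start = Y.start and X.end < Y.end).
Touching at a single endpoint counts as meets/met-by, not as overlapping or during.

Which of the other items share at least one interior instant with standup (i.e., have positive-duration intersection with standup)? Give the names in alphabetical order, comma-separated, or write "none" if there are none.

backup, compaction, design_review, interview, onboarding, qa_pass, rehearsal, soundcheck

Target standup = [74, 265].
backup [110, 131] → during → yes.
compaction [122, 232] → during → yes.
deploy [286, 382] → after → no.
design_review [116, 292] → overlapped-by → yes.
interview [123, 283] → overlapped-by → yes.
onboarding [23, 158] → overlaps → yes.
qa_pass [139, 229] → during → yes.
rehearsal [1, 198] → overlaps → yes.
snapshot [270, 324] → after → no.
soundcheck [61, 246] → overlaps → yes.
Result: backup, compaction, design_review, interview, onboarding, qa_pass, rehearsal, soundcheck.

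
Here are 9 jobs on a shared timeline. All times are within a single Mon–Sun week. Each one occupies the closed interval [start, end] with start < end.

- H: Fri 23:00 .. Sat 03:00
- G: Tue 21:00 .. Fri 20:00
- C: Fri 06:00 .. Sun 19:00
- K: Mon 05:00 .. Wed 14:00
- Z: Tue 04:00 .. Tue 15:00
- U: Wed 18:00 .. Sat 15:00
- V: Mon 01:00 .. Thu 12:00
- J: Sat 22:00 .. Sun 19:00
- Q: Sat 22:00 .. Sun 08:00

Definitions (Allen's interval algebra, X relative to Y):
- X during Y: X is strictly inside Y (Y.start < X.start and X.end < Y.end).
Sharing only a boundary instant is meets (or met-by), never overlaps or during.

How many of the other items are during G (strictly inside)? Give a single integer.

Target G = [Tue 21:00, Fri 20:00].
C [Fri 06:00, Sun 19:00] → overlapped-by → no.
H [Fri 23:00, Sat 03:00] → after → no.
J [Sat 22:00, Sun 19:00] → after → no.
K [Mon 05:00, Wed 14:00] → overlaps → no.
Q [Sat 22:00, Sun 08:00] → after → no.
U [Wed 18:00, Sat 15:00] → overlapped-by → no.
V [Mon 01:00, Thu 12:00] → overlaps → no.
Z [Tue 04:00, Tue 15:00] → before → no.
Total: 0.

0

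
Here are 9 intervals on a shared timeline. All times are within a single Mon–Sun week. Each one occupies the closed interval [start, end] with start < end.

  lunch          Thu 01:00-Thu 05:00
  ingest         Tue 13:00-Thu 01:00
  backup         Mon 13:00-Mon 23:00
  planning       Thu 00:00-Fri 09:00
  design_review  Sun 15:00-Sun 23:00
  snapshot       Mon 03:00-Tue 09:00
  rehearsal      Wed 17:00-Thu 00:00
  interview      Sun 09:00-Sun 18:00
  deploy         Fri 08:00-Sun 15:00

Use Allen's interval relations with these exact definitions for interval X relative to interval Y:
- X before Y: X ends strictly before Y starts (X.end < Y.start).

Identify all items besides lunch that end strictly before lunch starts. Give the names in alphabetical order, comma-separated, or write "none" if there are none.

Target lunch = [Thu 01:00, Thu 05:00].
backup [Mon 13:00, Mon 23:00] → before → yes.
deploy [Fri 08:00, Sun 15:00] → after → no.
design_review [Sun 15:00, Sun 23:00] → after → no.
ingest [Tue 13:00, Thu 01:00] → meets → no.
interview [Sun 09:00, Sun 18:00] → after → no.
planning [Thu 00:00, Fri 09:00] → contains → no.
rehearsal [Wed 17:00, Thu 00:00] → before → yes.
snapshot [Mon 03:00, Tue 09:00] → before → yes.
Result: backup, rehearsal, snapshot.

backup, rehearsal, snapshot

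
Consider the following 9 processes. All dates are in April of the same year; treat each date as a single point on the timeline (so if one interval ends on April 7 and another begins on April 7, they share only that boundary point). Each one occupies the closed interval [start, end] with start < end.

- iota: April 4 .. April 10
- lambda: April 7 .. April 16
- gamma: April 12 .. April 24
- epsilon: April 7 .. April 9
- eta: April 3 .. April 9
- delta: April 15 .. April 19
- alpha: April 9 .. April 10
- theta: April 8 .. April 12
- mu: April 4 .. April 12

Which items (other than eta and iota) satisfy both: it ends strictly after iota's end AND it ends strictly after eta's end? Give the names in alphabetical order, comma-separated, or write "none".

Conditions: its end is strictly after iota's end (X.end > April 10) AND its end is strictly after eta's end (X.end > April 9).
alpha: end April 10 > April 10? ✗; end April 10 > April 9? ✓ → no.
delta: end April 19 > April 10? ✓; end April 19 > April 9? ✓ → yes.
epsilon: end April 9 > April 10? ✗; end April 9 > April 9? ✗ → no.
gamma: end April 24 > April 10? ✓; end April 24 > April 9? ✓ → yes.
lambda: end April 16 > April 10? ✓; end April 16 > April 9? ✓ → yes.
mu: end April 12 > April 10? ✓; end April 12 > April 9? ✓ → yes.
theta: end April 12 > April 10? ✓; end April 12 > April 9? ✓ → yes.
Result: delta, gamma, lambda, mu, theta.

delta, gamma, lambda, mu, theta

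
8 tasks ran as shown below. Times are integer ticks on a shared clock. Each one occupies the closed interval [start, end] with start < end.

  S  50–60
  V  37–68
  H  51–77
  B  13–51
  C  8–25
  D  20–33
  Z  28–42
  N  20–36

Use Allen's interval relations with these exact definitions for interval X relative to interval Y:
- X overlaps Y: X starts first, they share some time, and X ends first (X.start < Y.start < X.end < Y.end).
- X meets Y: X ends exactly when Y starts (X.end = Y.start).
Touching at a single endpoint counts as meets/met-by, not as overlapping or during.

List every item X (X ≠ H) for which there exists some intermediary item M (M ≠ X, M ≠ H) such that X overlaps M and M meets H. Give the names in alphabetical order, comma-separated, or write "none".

Target H = [51, 77].
Intermediaries M with M meets H: B.
Via B — items with X overlaps B: C.
Union: C.

C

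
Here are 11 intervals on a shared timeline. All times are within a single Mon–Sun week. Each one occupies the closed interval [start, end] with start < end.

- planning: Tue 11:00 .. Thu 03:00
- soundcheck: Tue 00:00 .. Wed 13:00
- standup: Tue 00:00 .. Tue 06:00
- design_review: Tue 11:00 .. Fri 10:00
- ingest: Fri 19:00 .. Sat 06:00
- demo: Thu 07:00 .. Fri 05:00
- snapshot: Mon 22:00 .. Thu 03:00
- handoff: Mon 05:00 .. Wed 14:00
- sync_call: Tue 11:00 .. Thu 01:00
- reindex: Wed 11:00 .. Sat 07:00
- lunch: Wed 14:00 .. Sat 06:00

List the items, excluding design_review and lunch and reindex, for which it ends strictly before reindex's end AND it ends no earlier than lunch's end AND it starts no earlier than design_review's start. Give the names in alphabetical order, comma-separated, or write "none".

ingest

Conditions: its end is strictly before reindex's end (X.end < Sat 07:00) AND its end is no earlier than lunch's end (X.end >= Sat 06:00) AND its start is no earlier than design_review's start (X.start >= Tue 11:00).
demo: end Fri 05:00 < Sat 07:00? ✓; end Fri 05:00 >= Sat 06:00? ✗; start Thu 07:00 >= Tue 11:00? ✓ → no.
handoff: end Wed 14:00 < Sat 07:00? ✓; end Wed 14:00 >= Sat 06:00? ✗; start Mon 05:00 >= Tue 11:00? ✗ → no.
ingest: end Sat 06:00 < Sat 07:00? ✓; end Sat 06:00 >= Sat 06:00? ✓; start Fri 19:00 >= Tue 11:00? ✓ → yes.
planning: end Thu 03:00 < Sat 07:00? ✓; end Thu 03:00 >= Sat 06:00? ✗; start Tue 11:00 >= Tue 11:00? ✓ → no.
snapshot: end Thu 03:00 < Sat 07:00? ✓; end Thu 03:00 >= Sat 06:00? ✗; start Mon 22:00 >= Tue 11:00? ✗ → no.
soundcheck: end Wed 13:00 < Sat 07:00? ✓; end Wed 13:00 >= Sat 06:00? ✗; start Tue 00:00 >= Tue 11:00? ✗ → no.
standup: end Tue 06:00 < Sat 07:00? ✓; end Tue 06:00 >= Sat 06:00? ✗; start Tue 00:00 >= Tue 11:00? ✗ → no.
sync_call: end Thu 01:00 < Sat 07:00? ✓; end Thu 01:00 >= Sat 06:00? ✗; start Tue 11:00 >= Tue 11:00? ✓ → no.
Result: ingest.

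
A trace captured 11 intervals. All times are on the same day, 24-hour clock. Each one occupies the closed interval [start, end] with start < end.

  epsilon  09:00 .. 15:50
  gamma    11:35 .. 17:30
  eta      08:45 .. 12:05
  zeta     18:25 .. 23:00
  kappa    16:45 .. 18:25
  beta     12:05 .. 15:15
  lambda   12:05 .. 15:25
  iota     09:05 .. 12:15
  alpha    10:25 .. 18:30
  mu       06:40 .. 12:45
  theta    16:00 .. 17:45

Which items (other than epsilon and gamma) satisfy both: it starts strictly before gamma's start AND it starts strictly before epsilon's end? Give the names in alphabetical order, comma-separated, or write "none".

Conditions: its start is strictly before gamma's start (X.start < 11:35) AND its start is strictly before epsilon's end (X.start < 15:50).
alpha: start 10:25 < 11:35? ✓; start 10:25 < 15:50? ✓ → yes.
beta: start 12:05 < 11:35? ✗; start 12:05 < 15:50? ✓ → no.
eta: start 08:45 < 11:35? ✓; start 08:45 < 15:50? ✓ → yes.
iota: start 09:05 < 11:35? ✓; start 09:05 < 15:50? ✓ → yes.
kappa: start 16:45 < 11:35? ✗; start 16:45 < 15:50? ✗ → no.
lambda: start 12:05 < 11:35? ✗; start 12:05 < 15:50? ✓ → no.
mu: start 06:40 < 11:35? ✓; start 06:40 < 15:50? ✓ → yes.
theta: start 16:00 < 11:35? ✗; start 16:00 < 15:50? ✗ → no.
zeta: start 18:25 < 11:35? ✗; start 18:25 < 15:50? ✗ → no.
Result: alpha, eta, iota, mu.

alpha, eta, iota, mu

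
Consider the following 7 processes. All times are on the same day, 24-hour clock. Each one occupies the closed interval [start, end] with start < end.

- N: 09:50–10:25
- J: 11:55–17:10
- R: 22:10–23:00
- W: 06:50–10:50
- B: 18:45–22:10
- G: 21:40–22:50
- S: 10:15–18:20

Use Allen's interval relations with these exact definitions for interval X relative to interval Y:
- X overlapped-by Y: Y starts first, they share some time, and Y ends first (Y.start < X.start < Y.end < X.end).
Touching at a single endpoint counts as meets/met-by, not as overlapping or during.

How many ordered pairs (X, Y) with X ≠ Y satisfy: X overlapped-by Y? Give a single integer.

Checking all 42 ordered pairs for relation 'overlapped-by'; matching pairs in alphabetical order:
(G, B): G overlapped-by B ✓
(R, G): R overlapped-by G ✓
(S, N): S overlapped-by N ✓
(S, W): S overlapped-by W ✓
Count: 4.

4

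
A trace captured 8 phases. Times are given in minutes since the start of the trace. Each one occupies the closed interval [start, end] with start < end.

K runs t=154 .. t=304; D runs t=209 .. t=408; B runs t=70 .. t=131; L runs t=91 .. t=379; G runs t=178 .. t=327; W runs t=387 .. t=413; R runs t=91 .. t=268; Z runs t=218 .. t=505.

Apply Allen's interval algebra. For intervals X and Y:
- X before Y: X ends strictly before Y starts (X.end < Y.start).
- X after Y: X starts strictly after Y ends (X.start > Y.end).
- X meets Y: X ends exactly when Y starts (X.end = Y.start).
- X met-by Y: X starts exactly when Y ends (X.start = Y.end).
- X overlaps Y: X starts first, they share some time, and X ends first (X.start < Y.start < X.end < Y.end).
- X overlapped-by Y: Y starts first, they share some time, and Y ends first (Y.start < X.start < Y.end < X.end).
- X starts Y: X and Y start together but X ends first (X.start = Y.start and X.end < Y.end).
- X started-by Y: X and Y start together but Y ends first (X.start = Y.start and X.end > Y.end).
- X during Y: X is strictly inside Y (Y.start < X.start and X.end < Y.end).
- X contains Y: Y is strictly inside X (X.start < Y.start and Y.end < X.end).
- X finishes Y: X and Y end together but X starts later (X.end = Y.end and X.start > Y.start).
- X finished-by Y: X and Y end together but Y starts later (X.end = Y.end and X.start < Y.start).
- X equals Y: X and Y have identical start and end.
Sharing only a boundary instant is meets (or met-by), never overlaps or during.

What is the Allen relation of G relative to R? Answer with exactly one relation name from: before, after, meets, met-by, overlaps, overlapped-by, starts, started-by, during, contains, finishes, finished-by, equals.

overlapped-by

G = [t=178, t=327]; R = [t=91, t=268].
Compare endpoints: G.start > R.start, G.start < R.end, G.end > R.start, G.end > R.end.
That pattern is 'overlapped-by'.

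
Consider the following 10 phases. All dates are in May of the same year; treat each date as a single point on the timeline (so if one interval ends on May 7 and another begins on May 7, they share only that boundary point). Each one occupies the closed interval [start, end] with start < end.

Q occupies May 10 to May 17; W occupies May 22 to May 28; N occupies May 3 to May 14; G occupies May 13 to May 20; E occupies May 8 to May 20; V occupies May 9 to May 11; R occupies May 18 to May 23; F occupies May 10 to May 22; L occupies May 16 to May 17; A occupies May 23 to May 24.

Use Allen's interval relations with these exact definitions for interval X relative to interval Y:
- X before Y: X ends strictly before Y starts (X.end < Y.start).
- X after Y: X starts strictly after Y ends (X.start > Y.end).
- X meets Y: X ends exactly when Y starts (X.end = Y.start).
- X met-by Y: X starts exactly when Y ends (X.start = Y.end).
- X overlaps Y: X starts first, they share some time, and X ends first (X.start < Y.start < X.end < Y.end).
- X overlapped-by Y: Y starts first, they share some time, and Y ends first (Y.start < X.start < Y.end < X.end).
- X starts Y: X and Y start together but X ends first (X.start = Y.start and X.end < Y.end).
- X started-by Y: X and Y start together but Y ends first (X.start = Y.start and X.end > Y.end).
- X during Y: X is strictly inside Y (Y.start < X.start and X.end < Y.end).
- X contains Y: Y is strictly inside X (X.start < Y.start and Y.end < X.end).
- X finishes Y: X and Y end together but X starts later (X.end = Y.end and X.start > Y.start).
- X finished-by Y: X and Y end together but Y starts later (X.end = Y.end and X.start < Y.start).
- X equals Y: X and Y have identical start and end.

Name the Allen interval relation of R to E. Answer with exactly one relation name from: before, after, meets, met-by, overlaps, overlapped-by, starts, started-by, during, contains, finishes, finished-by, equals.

R = [May 18, May 23]; E = [May 8, May 20].
Compare endpoints: R.start > E.start, R.start < E.end, R.end > E.start, R.end > E.end.
That pattern is 'overlapped-by'.

overlapped-by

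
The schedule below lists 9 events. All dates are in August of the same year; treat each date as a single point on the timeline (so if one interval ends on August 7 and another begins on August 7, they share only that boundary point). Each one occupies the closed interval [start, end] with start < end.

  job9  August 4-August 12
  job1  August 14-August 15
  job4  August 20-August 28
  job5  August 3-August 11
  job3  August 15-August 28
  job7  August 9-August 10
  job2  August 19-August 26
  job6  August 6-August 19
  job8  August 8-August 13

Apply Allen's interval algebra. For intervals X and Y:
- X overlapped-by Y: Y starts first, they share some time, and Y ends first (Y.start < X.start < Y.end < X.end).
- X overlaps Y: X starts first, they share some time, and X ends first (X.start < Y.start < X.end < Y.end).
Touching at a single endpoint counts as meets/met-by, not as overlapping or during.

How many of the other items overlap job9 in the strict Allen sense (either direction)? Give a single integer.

Target job9 = [August 4, August 12].
job1 [August 14, August 15] → after → no.
job2 [August 19, August 26] → after → no.
job3 [August 15, August 28] → after → no.
job4 [August 20, August 28] → after → no.
job5 [August 3, August 11] → overlaps → counts.
job6 [August 6, August 19] → overlapped-by → counts.
job7 [August 9, August 10] → during → no.
job8 [August 8, August 13] → overlapped-by → counts.
Total: 3.

3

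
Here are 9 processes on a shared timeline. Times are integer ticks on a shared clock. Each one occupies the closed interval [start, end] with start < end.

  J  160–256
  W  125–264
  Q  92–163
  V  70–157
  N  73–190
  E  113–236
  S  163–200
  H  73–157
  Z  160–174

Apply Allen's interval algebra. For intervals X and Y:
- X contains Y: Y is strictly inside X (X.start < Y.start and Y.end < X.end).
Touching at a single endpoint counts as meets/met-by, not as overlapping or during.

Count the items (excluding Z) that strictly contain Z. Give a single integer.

Target Z = [160, 174].
E [113, 236] → contains → counts.
H [73, 157] → before → no.
J [160, 256] → started-by → no.
N [73, 190] → contains → counts.
Q [92, 163] → overlaps → no.
S [163, 200] → overlapped-by → no.
V [70, 157] → before → no.
W [125, 264] → contains → counts.
Total: 3.

3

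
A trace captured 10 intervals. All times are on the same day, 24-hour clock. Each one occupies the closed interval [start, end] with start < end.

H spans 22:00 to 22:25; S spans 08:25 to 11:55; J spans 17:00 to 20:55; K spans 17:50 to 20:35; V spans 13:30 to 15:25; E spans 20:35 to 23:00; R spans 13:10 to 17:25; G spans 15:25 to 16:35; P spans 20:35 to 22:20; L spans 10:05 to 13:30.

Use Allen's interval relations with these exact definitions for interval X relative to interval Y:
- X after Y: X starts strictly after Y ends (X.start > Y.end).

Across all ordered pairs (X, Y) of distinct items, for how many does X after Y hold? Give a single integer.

30

Checking all 90 ordered pairs for relation 'after'; matching pairs in alphabetical order:
(E, G): E after G ✓
(E, L): E after L ✓
(E, R): E after R ✓
(E, S): E after S ✓
(E, V): E after V ✓
(G, L): G after L ✓
(G, S): G after S ✓
(H, G): H after G ✓
(H, J): H after J ✓
(H, K): H after K ✓
(H, L): H after L ✓
(H, R): H after R ✓
(H, S): H after S ✓
(H, V): H after V ✓
(J, G): J after G ✓
(J, L): J after L ✓
(J, S): J after S ✓
(J, V): J after V ✓
(K, G): K after G ✓
(K, L): K after L ✓
(K, R): K after R ✓
(K, S): K after S ✓
(K, V): K after V ✓
(P, G): P after G ✓
... plus 6 further pairs not listed.
Count: 30.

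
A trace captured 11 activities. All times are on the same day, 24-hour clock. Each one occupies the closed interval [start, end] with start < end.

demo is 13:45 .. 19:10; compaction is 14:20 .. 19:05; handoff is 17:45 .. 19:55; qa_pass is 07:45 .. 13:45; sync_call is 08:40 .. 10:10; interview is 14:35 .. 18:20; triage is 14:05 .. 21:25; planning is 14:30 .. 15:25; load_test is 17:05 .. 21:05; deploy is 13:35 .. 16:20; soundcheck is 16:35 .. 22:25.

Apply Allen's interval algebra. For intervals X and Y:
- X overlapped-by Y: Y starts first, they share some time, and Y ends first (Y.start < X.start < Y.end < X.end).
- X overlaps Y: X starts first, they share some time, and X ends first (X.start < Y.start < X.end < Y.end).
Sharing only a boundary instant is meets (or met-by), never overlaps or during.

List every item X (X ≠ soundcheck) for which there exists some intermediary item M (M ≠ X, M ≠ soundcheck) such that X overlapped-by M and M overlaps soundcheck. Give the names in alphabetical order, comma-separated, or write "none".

Target soundcheck = [16:35, 22:25].
Intermediaries M with M overlaps soundcheck: compaction, demo, interview, triage.
Via compaction — items with X overlapped-by compaction: handoff, load_test.
Via demo — items with X overlapped-by demo: handoff, load_test, triage.
Via interview — items with X overlapped-by interview: handoff, load_test.
Via triage — items with X overlapped-by triage: none.
Union: handoff, load_test, triage.

handoff, load_test, triage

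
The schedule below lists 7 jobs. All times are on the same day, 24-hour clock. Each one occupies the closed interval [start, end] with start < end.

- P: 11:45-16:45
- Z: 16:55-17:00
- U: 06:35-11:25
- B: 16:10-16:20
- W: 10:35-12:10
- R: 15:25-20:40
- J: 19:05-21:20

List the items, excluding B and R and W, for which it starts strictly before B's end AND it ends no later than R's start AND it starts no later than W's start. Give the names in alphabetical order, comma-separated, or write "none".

Conditions: its start is strictly before B's end (X.start < 16:20) AND its end is no later than R's start (X.end <= 15:25) AND its start is no later than W's start (X.start <= 10:35).
J: start 19:05 < 16:20? ✗; end 21:20 <= 15:25? ✗; start 19:05 <= 10:35? ✗ → no.
P: start 11:45 < 16:20? ✓; end 16:45 <= 15:25? ✗; start 11:45 <= 10:35? ✗ → no.
U: start 06:35 < 16:20? ✓; end 11:25 <= 15:25? ✓; start 06:35 <= 10:35? ✓ → yes.
Z: start 16:55 < 16:20? ✗; end 17:00 <= 15:25? ✗; start 16:55 <= 10:35? ✗ → no.
Result: U.

U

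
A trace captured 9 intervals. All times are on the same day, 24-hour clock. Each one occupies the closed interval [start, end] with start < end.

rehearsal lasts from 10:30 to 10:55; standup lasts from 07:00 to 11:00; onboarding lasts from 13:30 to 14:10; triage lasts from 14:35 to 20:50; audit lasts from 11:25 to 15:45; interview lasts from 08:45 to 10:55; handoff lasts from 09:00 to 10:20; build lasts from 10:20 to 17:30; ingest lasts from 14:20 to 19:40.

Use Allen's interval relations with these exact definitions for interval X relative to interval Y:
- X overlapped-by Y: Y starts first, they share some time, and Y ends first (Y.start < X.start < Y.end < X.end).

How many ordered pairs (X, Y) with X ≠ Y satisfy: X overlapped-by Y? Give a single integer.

7

Checking all 72 ordered pairs for relation 'overlapped-by'; matching pairs in alphabetical order:
(build, interview): build overlapped-by interview ✓
(build, standup): build overlapped-by standup ✓
(ingest, audit): ingest overlapped-by audit ✓
(ingest, build): ingest overlapped-by build ✓
(triage, audit): triage overlapped-by audit ✓
(triage, build): triage overlapped-by build ✓
(triage, ingest): triage overlapped-by ingest ✓
Count: 7.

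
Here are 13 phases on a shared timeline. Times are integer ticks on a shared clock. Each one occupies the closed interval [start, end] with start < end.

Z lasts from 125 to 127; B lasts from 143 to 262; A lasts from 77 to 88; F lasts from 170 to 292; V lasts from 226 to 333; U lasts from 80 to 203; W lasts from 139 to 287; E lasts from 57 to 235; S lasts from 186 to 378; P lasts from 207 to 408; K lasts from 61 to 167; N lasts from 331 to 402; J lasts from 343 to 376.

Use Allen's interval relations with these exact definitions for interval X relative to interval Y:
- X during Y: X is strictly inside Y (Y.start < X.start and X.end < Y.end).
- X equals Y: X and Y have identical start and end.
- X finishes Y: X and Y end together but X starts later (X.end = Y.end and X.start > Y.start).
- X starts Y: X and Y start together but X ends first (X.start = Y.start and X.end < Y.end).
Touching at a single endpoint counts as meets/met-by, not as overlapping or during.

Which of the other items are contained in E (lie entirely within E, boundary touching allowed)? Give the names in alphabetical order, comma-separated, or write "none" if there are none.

Target E = [57, 235].
A [77, 88] → during → yes.
B [143, 262] → overlapped-by → no.
F [170, 292] → overlapped-by → no.
J [343, 376] → after → no.
K [61, 167] → during → yes.
N [331, 402] → after → no.
P [207, 408] → overlapped-by → no.
S [186, 378] → overlapped-by → no.
U [80, 203] → during → yes.
V [226, 333] → overlapped-by → no.
W [139, 287] → overlapped-by → no.
Z [125, 127] → during → yes.
Result: A, K, U, Z.

A, K, U, Z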